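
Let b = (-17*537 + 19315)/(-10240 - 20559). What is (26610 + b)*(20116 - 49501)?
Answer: -24082512129540/30799 ≈ -7.8193e+8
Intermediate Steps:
b = -10186/30799 (b = (-9129 + 19315)/(-30799) = 10186*(-1/30799) = -10186/30799 ≈ -0.33073)
(26610 + b)*(20116 - 49501) = (26610 - 10186/30799)*(20116 - 49501) = (819551204/30799)*(-29385) = -24082512129540/30799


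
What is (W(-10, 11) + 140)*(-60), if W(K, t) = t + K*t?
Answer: -2460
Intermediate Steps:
(W(-10, 11) + 140)*(-60) = (11*(1 - 10) + 140)*(-60) = (11*(-9) + 140)*(-60) = (-99 + 140)*(-60) = 41*(-60) = -2460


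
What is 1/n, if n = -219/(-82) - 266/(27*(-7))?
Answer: 2214/9029 ≈ 0.24521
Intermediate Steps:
n = 9029/2214 (n = -219*(-1/82) - 266/(-189) = 219/82 - 266*(-1/189) = 219/82 + 38/27 = 9029/2214 ≈ 4.0781)
1/n = 1/(9029/2214) = 2214/9029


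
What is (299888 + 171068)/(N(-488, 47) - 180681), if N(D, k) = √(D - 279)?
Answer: -21273200259/8161406132 - 117739*I*√767/8161406132 ≈ -2.6066 - 0.00039953*I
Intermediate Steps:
N(D, k) = √(-279 + D)
(299888 + 171068)/(N(-488, 47) - 180681) = (299888 + 171068)/(√(-279 - 488) - 180681) = 470956/(√(-767) - 180681) = 470956/(I*√767 - 180681) = 470956/(-180681 + I*√767)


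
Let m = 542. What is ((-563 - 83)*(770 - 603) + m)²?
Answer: 11521875600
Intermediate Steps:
((-563 - 83)*(770 - 603) + m)² = ((-563 - 83)*(770 - 603) + 542)² = (-646*167 + 542)² = (-107882 + 542)² = (-107340)² = 11521875600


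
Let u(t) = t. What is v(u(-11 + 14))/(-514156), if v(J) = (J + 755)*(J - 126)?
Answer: 46617/257078 ≈ 0.18133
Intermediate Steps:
v(J) = (-126 + J)*(755 + J) (v(J) = (755 + J)*(-126 + J) = (-126 + J)*(755 + J))
v(u(-11 + 14))/(-514156) = (-95130 + (-11 + 14)**2 + 629*(-11 + 14))/(-514156) = (-95130 + 3**2 + 629*3)*(-1/514156) = (-95130 + 9 + 1887)*(-1/514156) = -93234*(-1/514156) = 46617/257078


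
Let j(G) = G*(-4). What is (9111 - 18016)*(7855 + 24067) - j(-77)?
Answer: -284265718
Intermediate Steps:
j(G) = -4*G
(9111 - 18016)*(7855 + 24067) - j(-77) = (9111 - 18016)*(7855 + 24067) - (-4)*(-77) = -8905*31922 - 1*308 = -284265410 - 308 = -284265718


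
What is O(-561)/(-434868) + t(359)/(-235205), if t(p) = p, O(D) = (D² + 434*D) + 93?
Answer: -1411303526/8523593995 ≈ -0.16558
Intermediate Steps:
O(D) = 93 + D² + 434*D
O(-561)/(-434868) + t(359)/(-235205) = (93 + (-561)² + 434*(-561))/(-434868) + 359/(-235205) = (93 + 314721 - 243474)*(-1/434868) + 359*(-1/235205) = 71340*(-1/434868) - 359/235205 = -5945/36239 - 359/235205 = -1411303526/8523593995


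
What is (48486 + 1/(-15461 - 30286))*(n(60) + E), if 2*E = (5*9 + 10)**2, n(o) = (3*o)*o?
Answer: 54620442634625/91494 ≈ 5.9698e+8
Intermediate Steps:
n(o) = 3*o**2
E = 3025/2 (E = (5*9 + 10)**2/2 = (45 + 10)**2/2 = (1/2)*55**2 = (1/2)*3025 = 3025/2 ≈ 1512.5)
(48486 + 1/(-15461 - 30286))*(n(60) + E) = (48486 + 1/(-15461 - 30286))*(3*60**2 + 3025/2) = (48486 + 1/(-45747))*(3*3600 + 3025/2) = (48486 - 1/45747)*(10800 + 3025/2) = (2218089041/45747)*(24625/2) = 54620442634625/91494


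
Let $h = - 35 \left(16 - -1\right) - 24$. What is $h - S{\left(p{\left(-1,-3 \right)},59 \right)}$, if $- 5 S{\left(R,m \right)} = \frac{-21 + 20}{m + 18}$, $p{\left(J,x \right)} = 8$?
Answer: $- \frac{238316}{385} \approx -619.0$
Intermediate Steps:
$S{\left(R,m \right)} = \frac{1}{5 \left(18 + m\right)}$ ($S{\left(R,m \right)} = - \frac{\left(-21 + 20\right) \frac{1}{m + 18}}{5} = - \frac{\left(-1\right) \frac{1}{18 + m}}{5} = \frac{1}{5 \left(18 + m\right)}$)
$h = -619$ ($h = - 35 \left(16 + 1\right) - 24 = \left(-35\right) 17 - 24 = -595 - 24 = -619$)
$h - S{\left(p{\left(-1,-3 \right)},59 \right)} = -619 - \frac{1}{5 \left(18 + 59\right)} = -619 - \frac{1}{5 \cdot 77} = -619 - \frac{1}{5} \cdot \frac{1}{77} = -619 - \frac{1}{385} = - \frac{238316}{385}$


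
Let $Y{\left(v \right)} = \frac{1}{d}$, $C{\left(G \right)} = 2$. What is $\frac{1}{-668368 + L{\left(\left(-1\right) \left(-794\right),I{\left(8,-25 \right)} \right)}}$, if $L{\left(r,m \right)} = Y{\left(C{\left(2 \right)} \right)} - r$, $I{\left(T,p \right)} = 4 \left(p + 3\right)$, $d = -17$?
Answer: $- \frac{17}{11375755} \approx -1.4944 \cdot 10^{-6}$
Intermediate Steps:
$I{\left(T,p \right)} = 12 + 4 p$ ($I{\left(T,p \right)} = 4 \left(3 + p\right) = 12 + 4 p$)
$Y{\left(v \right)} = - \frac{1}{17}$ ($Y{\left(v \right)} = \frac{1}{-17} = - \frac{1}{17}$)
$L{\left(r,m \right)} = - \frac{1}{17} - r$
$\frac{1}{-668368 + L{\left(\left(-1\right) \left(-794\right),I{\left(8,-25 \right)} \right)}} = \frac{1}{-668368 - \left(\frac{1}{17} - -794\right)} = \frac{1}{-668368 - \frac{13499}{17}} = \frac{1}{- \frac{11375755}{17}} = - \frac{17}{11375755}$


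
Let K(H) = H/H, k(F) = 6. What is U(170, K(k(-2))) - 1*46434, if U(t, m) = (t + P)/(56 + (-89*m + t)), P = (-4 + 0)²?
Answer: -6361272/137 ≈ -46433.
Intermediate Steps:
P = 16 (P = (-4)² = 16)
K(H) = 1
U(t, m) = (16 + t)/(56 + t - 89*m) (U(t, m) = (t + 16)/(56 + (-89*m + t)) = (16 + t)/(56 + (t - 89*m)) = (16 + t)/(56 + t - 89*m))
U(170, K(k(-2))) - 1*46434 = (16 + 170)/(56 + 170 - 89*1) - 1*46434 = 186/(56 + 170 - 89) - 46434 = 186/137 - 46434 = -6361272/137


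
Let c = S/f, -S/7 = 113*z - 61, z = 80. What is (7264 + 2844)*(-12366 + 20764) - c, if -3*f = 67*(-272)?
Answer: 1546980584975/18224 ≈ 8.4887e+7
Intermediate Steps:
f = 18224/3 (f = -67*(-272)/3 = -1/3*(-18224) = 18224/3 ≈ 6074.7)
S = -62853 (S = -7*(113*80 - 61) = -7*(9040 - 61) = -7*8979 = -62853)
c = -188559/18224 (c = -62853/18224/3 = -62853*3/18224 = -188559/18224 ≈ -10.347)
(7264 + 2844)*(-12366 + 20764) - c = (7264 + 2844)*(-12366 + 20764) - 1*(-188559/18224) = 10108*8398 + 188559/18224 = 84886984 + 188559/18224 = 1546980584975/18224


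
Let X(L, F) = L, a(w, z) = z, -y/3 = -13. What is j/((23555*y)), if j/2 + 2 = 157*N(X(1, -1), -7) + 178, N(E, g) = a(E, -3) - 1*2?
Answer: -58/43745 ≈ -0.0013259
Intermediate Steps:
y = 39 (y = -3*(-13) = 39)
N(E, g) = -5 (N(E, g) = -3 - 1*2 = -3 - 2 = -5)
j = -1218 (j = -4 + 2*(157*(-5) + 178) = -4 + 2*(-785 + 178) = -4 + 2*(-607) = -4 - 1214 = -1218)
j/((23555*y)) = -1218/(23555*39) = -1218/918645 = -1218*1/918645 = -58/43745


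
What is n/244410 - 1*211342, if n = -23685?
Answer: -3443608127/16294 ≈ -2.1134e+5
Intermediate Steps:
n/244410 - 1*211342 = -23685/244410 - 1*211342 = -23685*1/244410 - 211342 = -1579/16294 - 211342 = -3443608127/16294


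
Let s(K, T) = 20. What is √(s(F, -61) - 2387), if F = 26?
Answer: 3*I*√263 ≈ 48.652*I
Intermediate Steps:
√(s(F, -61) - 2387) = √(20 - 2387) = √(-2367) = 3*I*√263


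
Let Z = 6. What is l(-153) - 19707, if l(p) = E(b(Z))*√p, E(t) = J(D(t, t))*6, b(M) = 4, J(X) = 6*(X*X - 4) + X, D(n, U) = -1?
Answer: -19707 - 342*I*√17 ≈ -19707.0 - 1410.1*I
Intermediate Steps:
J(X) = -24 + X + 6*X² (J(X) = 6*(X² - 4) + X = 6*(-4 + X²) + X = (-24 + 6*X²) + X = -24 + X + 6*X²)
E(t) = -114 (E(t) = (-24 - 1 + 6*(-1)²)*6 = (-24 - 1 + 6*1)*6 = (-24 - 1 + 6)*6 = -19*6 = -114)
l(p) = -114*√p
l(-153) - 19707 = -342*I*√17 - 19707 = -19707 - 342*I*√17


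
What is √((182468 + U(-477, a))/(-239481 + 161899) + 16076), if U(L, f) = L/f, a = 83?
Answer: √666488383266771034/6439306 ≈ 126.78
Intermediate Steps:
√((182468 + U(-477, a))/(-239481 + 161899) + 16076) = √((182468 - 477/83)/(-239481 + 161899) + 16076) = √((182468 - 477*1/83)/(-77582) + 16076) = √((182468 - 477/83)*(-1/77582) + 16076) = √((15144367/83)*(-1/77582) + 16076) = √(-15144367/6439306 + 16076) = √(103503138889/6439306) = √666488383266771034/6439306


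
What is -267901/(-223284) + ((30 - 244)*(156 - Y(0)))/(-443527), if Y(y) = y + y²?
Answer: 126275439883/99032482668 ≈ 1.2751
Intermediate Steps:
-267901/(-223284) + ((30 - 244)*(156 - Y(0)))/(-443527) = -267901/(-223284) + ((30 - 244)*(156 - 0*(1 + 0)))/(-443527) = -267901*(-1/223284) - 214*(156 - 0)*(-1/443527) = 267901/223284 - 214*(156 - 1*0)*(-1/443527) = 267901/223284 - 214*(156 + 0)*(-1/443527) = 267901/223284 - 214*156*(-1/443527) = 267901/223284 - 33384*(-1/443527) = 267901/223284 + 33384/443527 = 126275439883/99032482668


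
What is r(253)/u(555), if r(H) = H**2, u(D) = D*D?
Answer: 64009/308025 ≈ 0.20780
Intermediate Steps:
u(D) = D**2
r(253)/u(555) = 253**2/(555**2) = 64009/308025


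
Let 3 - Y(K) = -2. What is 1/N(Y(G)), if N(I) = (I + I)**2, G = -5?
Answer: 1/100 ≈ 0.010000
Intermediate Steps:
Y(K) = 5 (Y(K) = 3 - 1*(-2) = 3 + 2 = 5)
N(I) = 4*I**2 (N(I) = (2*I)**2 = 4*I**2)
1/N(Y(G)) = 1/(4*5**2) = 1/(4*25) = 1/100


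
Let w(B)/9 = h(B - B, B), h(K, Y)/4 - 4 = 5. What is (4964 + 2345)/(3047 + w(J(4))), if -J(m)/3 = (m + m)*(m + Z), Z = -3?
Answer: 7309/3371 ≈ 2.1682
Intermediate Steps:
J(m) = -6*m*(-3 + m) (J(m) = -3*(m + m)*(m - 3) = -3*2*m*(-3 + m) = -6*m*(-3 + m))
h(K, Y) = 36 (h(K, Y) = 16 + 4*5 = 16 + 20 = 36)
w(B) = 324 (w(B) = 9*36 = 324)
(4964 + 2345)/(3047 + w(J(4))) = (4964 + 2345)/(3047 + 324) = 7309/3371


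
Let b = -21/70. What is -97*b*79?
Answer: 22989/10 ≈ 2298.9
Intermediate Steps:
b = -3/10 (b = -21*1/70 = -3/10 ≈ -0.30000)
-97*b*79 = -97*(-3/10)*79 = (291/10)*79 = 22989/10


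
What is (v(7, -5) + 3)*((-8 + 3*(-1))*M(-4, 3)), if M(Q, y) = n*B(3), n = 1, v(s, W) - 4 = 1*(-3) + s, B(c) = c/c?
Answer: -121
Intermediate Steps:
B(c) = 1
v(s, W) = 1 + s (v(s, W) = 4 + (1*(-3) + s) = 4 + (-3 + s) = 1 + s)
M(Q, y) = 1 (M(Q, y) = 1*1 = 1)
(v(7, -5) + 3)*((-8 + 3*(-1))*M(-4, 3)) = ((1 + 7) + 3)*((-8 + 3*(-1))*1) = (8 + 3)*((-8 - 3)*1) = 11*(-11*1) = 11*(-11) = -121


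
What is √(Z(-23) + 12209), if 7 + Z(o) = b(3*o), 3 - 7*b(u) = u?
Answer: √598402/7 ≈ 110.51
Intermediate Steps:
b(u) = 3/7 - u/7
Z(o) = -46/7 - 3*o/7 (Z(o) = -7 + (3/7 - 3*o/7) = -46/7 - 3*o/7)
√(Z(-23) + 12209) = √((-46/7 - 3/7*(-23)) + 12209) = √((-46/7 + 69/7) + 12209) = √(23/7 + 12209) = √(85486/7) = √598402/7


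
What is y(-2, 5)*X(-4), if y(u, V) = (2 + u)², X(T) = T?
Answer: 0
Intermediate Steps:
y(-2, 5)*X(-4) = (2 - 2)²*(-4) = 0²*(-4) = 0*(-4) = 0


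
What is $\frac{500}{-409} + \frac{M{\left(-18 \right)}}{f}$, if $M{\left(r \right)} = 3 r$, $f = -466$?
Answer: $- \frac{105457}{95297} \approx -1.1066$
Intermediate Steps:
$\frac{500}{-409} + \frac{M{\left(-18 \right)}}{f} = \frac{500}{-409} + \frac{3 \left(-18\right)}{-466} = 500 \left(- \frac{1}{409}\right) - - \frac{27}{233} = - \frac{500}{409} + \frac{27}{233} = - \frac{105457}{95297}$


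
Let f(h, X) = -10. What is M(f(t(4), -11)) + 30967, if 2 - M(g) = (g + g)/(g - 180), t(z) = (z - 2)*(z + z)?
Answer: 588409/19 ≈ 30969.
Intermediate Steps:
t(z) = 2*z*(-2 + z) (t(z) = (-2 + z)*(2*z) = 2*z*(-2 + z))
M(g) = 2 - 2*g/(-180 + g) (M(g) = 2 - (g + g)/(g - 180) = 2 - 2*g/(-180 + g))
M(f(t(4), -11)) + 30967 = -360/(-180 - 10) + 30967 = -360/(-190) + 30967 = -360*(-1/190) + 30967 = 36/19 + 30967 = 588409/19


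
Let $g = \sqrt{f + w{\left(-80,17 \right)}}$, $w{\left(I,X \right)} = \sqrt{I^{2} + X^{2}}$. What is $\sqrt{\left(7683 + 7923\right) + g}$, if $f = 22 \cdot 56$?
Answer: $\sqrt{15606 + \sqrt{1232 + \sqrt{6689}}} \approx 125.07$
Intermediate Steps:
$f = 1232$
$g = \sqrt{1232 + \sqrt{6689}}$ ($g = \sqrt{1232 + \sqrt{\left(-80\right)^{2} + 17^{2}}} = \sqrt{1232 + \sqrt{6400 + 289}} = \sqrt{1232 + \sqrt{6689}} \approx 36.246$)
$\sqrt{\left(7683 + 7923\right) + g} = \sqrt{\left(7683 + 7923\right) + \sqrt{1232 + \sqrt{6689}}} = \sqrt{15606 + \sqrt{1232 + \sqrt{6689}}}$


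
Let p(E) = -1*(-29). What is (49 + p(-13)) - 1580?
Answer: -1502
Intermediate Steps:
p(E) = 29
(49 + p(-13)) - 1580 = (49 + 29) - 1580 = 78 - 1580 = -1502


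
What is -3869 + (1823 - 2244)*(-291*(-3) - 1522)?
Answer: 269360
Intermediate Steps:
-3869 + (1823 - 2244)*(-291*(-3) - 1522) = -3869 - 421*(873 - 1522) = -3869 - 421*(-649) = -3869 + 273229 = 269360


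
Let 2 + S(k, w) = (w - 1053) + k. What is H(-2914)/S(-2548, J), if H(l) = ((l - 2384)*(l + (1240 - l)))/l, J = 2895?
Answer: -8830/2773 ≈ -3.1843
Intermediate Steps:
S(k, w) = -1055 + k + w (S(k, w) = -2 + ((w - 1053) + k) = -2 + ((-1053 + w) + k) = -2 + (-1053 + k + w) = -1055 + k + w)
H(l) = (-2956160 + 1240*l)/l (H(l) = ((-2384 + l)*1240)/l = (-2956160 + 1240*l)/l)
H(-2914)/S(-2548, J) = (1240 - 2956160/(-2914))/(-1055 - 2548 + 2895) = (1240 - 2956160*(-1/2914))/(-708) = (1240 + 47680/47)*(-1/708) = (105960/47)*(-1/708) = -8830/2773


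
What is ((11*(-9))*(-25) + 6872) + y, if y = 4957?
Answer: 14304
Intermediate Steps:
((11*(-9))*(-25) + 6872) + y = ((11*(-9))*(-25) + 6872) + 4957 = (-99*(-25) + 6872) + 4957 = (2475 + 6872) + 4957 = 9347 + 4957 = 14304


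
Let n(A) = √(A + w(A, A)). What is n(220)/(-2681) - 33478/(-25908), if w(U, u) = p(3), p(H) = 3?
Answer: 16739/12954 - √223/2681 ≈ 1.2866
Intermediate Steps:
w(U, u) = 3
n(A) = √(3 + A) (n(A) = √(A + 3) = √(3 + A))
n(220)/(-2681) - 33478/(-25908) = √(3 + 220)/(-2681) - 33478/(-25908) = √223*(-1/2681) - 33478*(-1/25908) = -√223/2681 + 16739/12954 = 16739/12954 - √223/2681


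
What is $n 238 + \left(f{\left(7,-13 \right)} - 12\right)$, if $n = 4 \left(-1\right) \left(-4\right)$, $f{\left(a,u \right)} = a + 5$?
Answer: $3808$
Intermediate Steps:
$f{\left(a,u \right)} = 5 + a$
$n = 16$ ($n = \left(-4\right) \left(-4\right) = 16$)
$n 238 + \left(f{\left(7,-13 \right)} - 12\right) = 16 \cdot 238 + \left(\left(5 + 7\right) - 12\right) = 3808 + \left(12 - 12\right) = 3808 + 0 = 3808$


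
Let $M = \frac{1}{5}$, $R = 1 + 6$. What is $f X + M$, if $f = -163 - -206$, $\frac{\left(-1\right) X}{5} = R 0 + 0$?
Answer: $\frac{1}{5} \approx 0.2$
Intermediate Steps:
$R = 7$
$M = \frac{1}{5} \approx 0.2$
$X = 0$ ($X = - 5 \left(7 \cdot 0 + 0\right) = - 5 \left(0 + 0\right) = \left(-5\right) 0 = 0$)
$f = 43$ ($f = -163 + 206 = 43$)
$f X + M = 43 \cdot 0 + \frac{1}{5} = 0 + \frac{1}{5} = \frac{1}{5}$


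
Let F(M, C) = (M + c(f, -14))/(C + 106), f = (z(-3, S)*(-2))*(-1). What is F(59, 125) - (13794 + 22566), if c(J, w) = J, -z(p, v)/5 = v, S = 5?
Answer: -2799717/77 ≈ -36360.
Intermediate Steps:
z(p, v) = -5*v
f = -50 (f = (-5*5*(-2))*(-1) = -25*(-2)*(-1) = 50*(-1) = -50)
F(M, C) = (-50 + M)/(106 + C) (F(M, C) = (M - 50)/(C + 106) = (-50 + M)/(106 + C))
F(59, 125) - (13794 + 22566) = (-50 + 59)/(106 + 125) - (13794 + 22566) = 9/231 - 1*36360 = (1/231)*9 - 36360 = 3/77 - 36360 = -2799717/77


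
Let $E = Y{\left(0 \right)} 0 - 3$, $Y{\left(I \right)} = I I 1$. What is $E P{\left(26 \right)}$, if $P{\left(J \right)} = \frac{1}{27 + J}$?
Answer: $- \frac{3}{53} \approx -0.056604$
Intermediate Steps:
$Y{\left(I \right)} = I^{2}$ ($Y{\left(I \right)} = I^{2} \cdot 1 = I^{2}$)
$E = -3$ ($E = 0^{2} \cdot 0 - 3 = 0 \cdot 0 - 3 = 0 - 3 = -3$)
$E P{\left(26 \right)} = - \frac{3}{27 + 26} = - \frac{3}{53}$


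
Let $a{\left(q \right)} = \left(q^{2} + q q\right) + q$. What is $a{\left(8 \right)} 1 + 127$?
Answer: $263$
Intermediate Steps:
$a{\left(q \right)} = q + 2 q^{2}$ ($a{\left(q \right)} = \left(q^{2} + q^{2}\right) + q = 2 q^{2} + q = q + 2 q^{2}$)
$a{\left(8 \right)} 1 + 127 = 8 \left(1 + 2 \cdot 8\right) 1 + 127 = 8 \left(1 + 16\right) 1 + 127 = 8 \cdot 17 \cdot 1 + 127 = 136 \cdot 1 + 127 = 136 + 127 = 263$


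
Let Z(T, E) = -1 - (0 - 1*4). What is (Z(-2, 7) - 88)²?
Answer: 7225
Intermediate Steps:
Z(T, E) = 3 (Z(T, E) = -1 - (0 - 4) = -1 - 1*(-4) = -1 + 4 = 3)
(Z(-2, 7) - 88)² = (3 - 88)² = (-85)² = 7225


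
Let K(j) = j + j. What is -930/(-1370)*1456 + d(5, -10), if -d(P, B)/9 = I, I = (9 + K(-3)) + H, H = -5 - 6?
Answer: 145272/137 ≈ 1060.4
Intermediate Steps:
H = -11
K(j) = 2*j
I = -8 (I = (9 + 2*(-3)) - 11 = (9 - 6) - 11 = 3 - 11 = -8)
d(P, B) = 72 (d(P, B) = -9*(-8) = 72)
-930/(-1370)*1456 + d(5, -10) = -930/(-1370)*1456 + 72 = -930*(-1/1370)*1456 + 72 = (93/137)*1456 + 72 = 135408/137 + 72 = 145272/137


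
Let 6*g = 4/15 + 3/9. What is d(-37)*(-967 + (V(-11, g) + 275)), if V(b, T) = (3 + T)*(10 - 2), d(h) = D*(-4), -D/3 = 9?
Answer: -360288/5 ≈ -72058.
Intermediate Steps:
D = -27 (D = -3*9 = -27)
g = ⅒ (g = (4/15 + 3/9)/6 = (4*(1/15) + 3*(⅑))/6 = (4/15 + ⅓)/6 = (⅙)*(⅗) = ⅒ ≈ 0.10000)
d(h) = 108 (d(h) = -27*(-4) = 108)
V(b, T) = 24 + 8*T (V(b, T) = (3 + T)*8 = 24 + 8*T)
d(-37)*(-967 + (V(-11, g) + 275)) = 108*(-967 + ((24 + 8*(⅒)) + 275)) = 108*(-967 + ((24 + ⅘) + 275)) = 108*(-967 + (124/5 + 275)) = 108*(-967 + 1499/5) = 108*(-3336/5) = -360288/5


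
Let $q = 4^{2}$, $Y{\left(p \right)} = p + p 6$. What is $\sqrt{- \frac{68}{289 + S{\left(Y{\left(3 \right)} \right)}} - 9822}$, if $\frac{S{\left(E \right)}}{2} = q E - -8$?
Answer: $\frac{i \sqrt{9375450274}}{977} \approx 99.106 i$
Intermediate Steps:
$Y{\left(p \right)} = 7 p$ ($Y{\left(p \right)} = p + 6 p = 7 p$)
$q = 16$
$S{\left(E \right)} = 16 + 32 E$ ($S{\left(E \right)} = 2 \left(16 E - -8\right) = 2 \left(16 E + 8\right) = 2 \left(8 + 16 E\right) = 16 + 32 E$)
$\sqrt{- \frac{68}{289 + S{\left(Y{\left(3 \right)} \right)}} - 9822} = \sqrt{- \frac{68}{289 + \left(16 + 32 \cdot 7 \cdot 3\right)} - 9822} = \sqrt{- \frac{68}{289 + \left(16 + 32 \cdot 21\right)} - 9822} = \sqrt{- \frac{68}{289 + \left(16 + 672\right)} - 9822} = \sqrt{- \frac{68}{289 + 688} - 9822} = \sqrt{- \frac{68}{977} - 9822} = \sqrt{- \frac{9596162}{977}} = \frac{i \sqrt{9375450274}}{977}$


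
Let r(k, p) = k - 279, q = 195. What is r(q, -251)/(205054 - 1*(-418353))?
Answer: -84/623407 ≈ -0.00013474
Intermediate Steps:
r(k, p) = -279 + k
r(q, -251)/(205054 - 1*(-418353)) = (-279 + 195)/(205054 - 1*(-418353)) = -84/(205054 + 418353) = -84/623407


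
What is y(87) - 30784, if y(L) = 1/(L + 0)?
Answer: -2678207/87 ≈ -30784.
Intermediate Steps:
y(L) = 1/L
y(87) - 30784 = 1/87 - 30784 = -2678207/87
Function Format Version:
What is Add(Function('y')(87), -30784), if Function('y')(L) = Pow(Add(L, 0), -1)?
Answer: Rational(-2678207, 87) ≈ -30784.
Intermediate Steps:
Function('y')(L) = Pow(L, -1)
Add(Function('y')(87), -30784) = Add(Pow(87, -1), -30784) = Add(Rational(1, 87), -30784) = Rational(-2678207, 87)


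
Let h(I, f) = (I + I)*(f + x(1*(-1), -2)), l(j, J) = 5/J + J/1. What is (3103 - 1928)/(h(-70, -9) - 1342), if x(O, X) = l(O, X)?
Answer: 1175/548 ≈ 2.1442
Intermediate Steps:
l(j, J) = J + 5/J (l(j, J) = 5/J + J*1 = 5/J + J = J + 5/J)
x(O, X) = X + 5/X
h(I, f) = 2*I*(-9/2 + f) (h(I, f) = (I + I)*(f + (-2 + 5/(-2))) = (2*I)*(f + (-2 + 5*(-1/2))) = (2*I)*(f + (-2 - 5/2)) = (2*I)*(f - 9/2) = (2*I)*(-9/2 + f) = 2*I*(-9/2 + f))
(3103 - 1928)/(h(-70, -9) - 1342) = (3103 - 1928)/(-70*(-9 + 2*(-9)) - 1342) = 1175/(-70*(-9 - 18) - 1342) = 1175/(-70*(-27) - 1342) = 1175/(1890 - 1342) = 1175/548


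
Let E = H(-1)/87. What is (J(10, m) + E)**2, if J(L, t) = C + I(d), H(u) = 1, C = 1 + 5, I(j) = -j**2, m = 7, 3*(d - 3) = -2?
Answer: 21904/68121 ≈ 0.32155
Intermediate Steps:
d = 7/3 (d = 3 + (1/3)*(-2) = 3 - 2/3 = 7/3 ≈ 2.3333)
C = 6
J(L, t) = 5/9 (J(L, t) = 6 - (7/3)**2 = 6 - 1*49/9 = 6 - 49/9 = 5/9)
E = 1/87 ≈ 0.011494
(J(10, m) + E)**2 = (5/9 + 1/87)**2 = (148/261)**2 = 21904/68121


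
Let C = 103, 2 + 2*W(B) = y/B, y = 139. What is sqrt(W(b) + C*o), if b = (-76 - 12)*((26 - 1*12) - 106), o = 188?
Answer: sqrt(79322036255)/2024 ≈ 139.15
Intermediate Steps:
b = 8096 (b = -88*((26 - 12) - 106) = -88*(14 - 106) = -88*(-92) = 8096)
W(B) = -1 + 139/(2*B) (W(B) = -1 + (139/B)/2 = -1 + 139/(2*B))
sqrt(W(b) + C*o) = sqrt((139/2 - 1*8096)/8096 + 103*188) = sqrt((139/2 - 8096)/8096 + 19364) = sqrt((1/8096)*(-16053/2) + 19364) = sqrt(-16053/16192 + 19364) = sqrt(313525835/16192) = sqrt(79322036255)/2024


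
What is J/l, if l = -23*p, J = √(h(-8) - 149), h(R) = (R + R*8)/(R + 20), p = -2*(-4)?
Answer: -I*√155/184 ≈ -0.067662*I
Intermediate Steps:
p = 8
h(R) = 9*R/(20 + R) (h(R) = (R + 8*R)/(20 + R) = (9*R)/(20 + R) = 9*R/(20 + R))
J = I*√155 (J = √(9*(-8)/(20 - 8) - 149) = √(9*(-8)/12 - 149) = √(9*(-8)*(1/12) - 149) = √(-6 - 149) = √(-155) = I*√155 ≈ 12.45*I)
l = -184 (l = -23*8 = -184)
J/l = (I*√155)/(-184) = (I*√155)*(-1/184) = -I*√155/184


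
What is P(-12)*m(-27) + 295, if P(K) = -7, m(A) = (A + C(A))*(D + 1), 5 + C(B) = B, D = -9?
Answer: -3009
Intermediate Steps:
C(B) = -5 + B
m(A) = 40 - 16*A (m(A) = (A + (-5 + A))*(-9 + 1) = (-5 + 2*A)*(-8) = 40 - 16*A)
P(-12)*m(-27) + 295 = -7*(40 - 16*(-27)) + 295 = -7*(40 + 432) + 295 = -7*472 + 295 = -3304 + 295 = -3009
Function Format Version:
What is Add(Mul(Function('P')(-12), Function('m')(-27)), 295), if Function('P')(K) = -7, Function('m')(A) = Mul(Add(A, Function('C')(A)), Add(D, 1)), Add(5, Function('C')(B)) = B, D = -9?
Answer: -3009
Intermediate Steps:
Function('C')(B) = Add(-5, B)
Function('m')(A) = Add(40, Mul(-16, A)) (Function('m')(A) = Mul(Add(A, Add(-5, A)), Add(-9, 1)) = Mul(Add(-5, Mul(2, A)), -8) = Add(40, Mul(-16, A)))
Add(Mul(Function('P')(-12), Function('m')(-27)), 295) = Add(Mul(-7, Add(40, Mul(-16, -27))), 295) = Add(Mul(-7, Add(40, 432)), 295) = Add(Mul(-7, 472), 295) = Add(-3304, 295) = -3009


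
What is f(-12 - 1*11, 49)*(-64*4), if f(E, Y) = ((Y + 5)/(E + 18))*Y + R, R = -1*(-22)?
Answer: 649216/5 ≈ 1.2984e+5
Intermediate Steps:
R = 22
f(E, Y) = 22 + Y*(5 + Y)/(18 + E) (f(E, Y) = ((Y + 5)/(E + 18))*Y + 22 = ((5 + Y)/(18 + E))*Y + 22 = Y*(5 + Y)/(18 + E) + 22 = 22 + Y*(5 + Y)/(18 + E))
f(-12 - 1*11, 49)*(-64*4) = ((396 + 49**2 + 5*49 + 22*(-12 - 1*11))/(18 + (-12 - 1*11)))*(-64*4) = ((396 + 2401 + 245 + 22*(-12 - 11))/(18 + (-12 - 11)))*(-256) = ((396 + 2401 + 245 + 22*(-23))/(18 - 23))*(-256) = ((396 + 2401 + 245 - 506)/(-5))*(-256) = -1/5*2536*(-256) = -2536/5*(-256) = 649216/5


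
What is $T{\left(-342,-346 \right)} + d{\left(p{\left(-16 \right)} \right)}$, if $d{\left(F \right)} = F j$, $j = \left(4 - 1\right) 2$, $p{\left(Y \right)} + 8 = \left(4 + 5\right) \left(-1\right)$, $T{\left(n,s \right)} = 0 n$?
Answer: $-102$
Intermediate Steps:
$T{\left(n,s \right)} = 0$
$p{\left(Y \right)} = -17$ ($p{\left(Y \right)} = -8 + \left(4 + 5\right) \left(-1\right) = -8 + 9 \left(-1\right) = -8 - 9 = -17$)
$j = 6$ ($j = 3 \cdot 2 = 6$)
$d{\left(F \right)} = 6 F$ ($d{\left(F \right)} = F 6 = 6 F$)
$T{\left(-342,-346 \right)} + d{\left(p{\left(-16 \right)} \right)} = 0 + 6 \left(-17\right) = 0 - 102 = -102$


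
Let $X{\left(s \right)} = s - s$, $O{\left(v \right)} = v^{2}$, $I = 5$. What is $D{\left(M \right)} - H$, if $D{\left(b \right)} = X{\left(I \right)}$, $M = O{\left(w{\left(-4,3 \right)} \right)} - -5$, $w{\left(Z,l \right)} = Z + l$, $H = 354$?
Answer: $-354$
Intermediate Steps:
$X{\left(s \right)} = 0$
$M = 6$ ($M = \left(-4 + 3\right)^{2} - -5 = \left(-1\right)^{2} + 5 = 1 + 5 = 6$)
$D{\left(b \right)} = 0$
$D{\left(M \right)} - H = 0 - 354 = -354$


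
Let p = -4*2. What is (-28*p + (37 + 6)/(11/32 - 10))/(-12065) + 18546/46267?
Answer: 13200462226/34497461739 ≈ 0.38265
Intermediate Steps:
p = -8
(-28*p + (37 + 6)/(11/32 - 10))/(-12065) + 18546/46267 = (-28*(-8) + (37 + 6)/(11/32 - 10))/(-12065) + 18546/46267 = (224 + 43/(11*(1/32) - 10))*(-1/12065) + 18546*(1/46267) = (224 + 43/(11/32 - 10))*(-1/12065) + 18546/46267 = (224 + 43/(-309/32))*(-1/12065) + 18546/46267 = (224 + 43*(-32/309))*(-1/12065) + 18546/46267 = (224 - 1376/309)*(-1/12065) + 18546/46267 = (67840/309)*(-1/12065) + 18546/46267 = -13568/745617 + 18546/46267 = 13200462226/34497461739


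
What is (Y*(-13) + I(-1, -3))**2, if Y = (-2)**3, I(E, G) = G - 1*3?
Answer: 9604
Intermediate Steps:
I(E, G) = -3 + G (I(E, G) = G - 3 = -3 + G)
Y = -8
(Y*(-13) + I(-1, -3))**2 = (-8*(-13) + (-3 - 3))**2 = (104 - 6)**2 = 98**2 = 9604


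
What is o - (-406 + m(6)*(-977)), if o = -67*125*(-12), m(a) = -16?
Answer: 85274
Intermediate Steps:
o = 100500 (o = -8375*(-12) = 100500)
o - (-406 + m(6)*(-977)) = 100500 - (-406 - 16*(-977)) = 100500 - (-406 + 15632) = 100500 - 1*15226 = 100500 - 15226 = 85274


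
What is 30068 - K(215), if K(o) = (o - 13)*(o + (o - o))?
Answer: -13362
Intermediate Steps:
K(o) = o*(-13 + o) (K(o) = (-13 + o)*(o + 0) = (-13 + o)*o = o*(-13 + o))
30068 - K(215) = 30068 - 215*(-13 + 215) = 30068 - 215*202 = 30068 - 1*43430 = 30068 - 43430 = -13362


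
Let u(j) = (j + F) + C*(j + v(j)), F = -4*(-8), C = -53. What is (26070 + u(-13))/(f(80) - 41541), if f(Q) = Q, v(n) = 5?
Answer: -26513/41461 ≈ -0.63947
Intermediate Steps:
F = 32
u(j) = -233 - 52*j (u(j) = (j + 32) - 53*(j + 5) = (32 + j) - 53*(5 + j) = (32 + j) + (-265 - 53*j) = -233 - 52*j)
(26070 + u(-13))/(f(80) - 41541) = (26070 + (-233 - 52*(-13)))/(80 - 41541) = (26070 + (-233 + 676))/(-41461) = (26070 + 443)*(-1/41461) = 26513*(-1/41461) = -26513/41461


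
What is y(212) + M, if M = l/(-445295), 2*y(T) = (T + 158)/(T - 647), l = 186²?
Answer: -671923/1335885 ≈ -0.50298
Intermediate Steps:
l = 34596
y(T) = (158 + T)/(2*(-647 + T)) (y(T) = ((T + 158)/(T - 647))/2 = ((158 + T)/(-647 + T))/2 = (158 + T)/(2*(-647 + T)))
M = -34596/445295 (M = 34596/(-445295) = 34596*(-1/445295) = -34596/445295 ≈ -0.077692)
y(212) + M = (158 + 212)/(2*(-647 + 212)) - 34596/445295 = (½)*370/(-435) - 34596/445295 = (½)*(-1/435)*370 - 34596/445295 = -37/87 - 34596/445295 = -671923/1335885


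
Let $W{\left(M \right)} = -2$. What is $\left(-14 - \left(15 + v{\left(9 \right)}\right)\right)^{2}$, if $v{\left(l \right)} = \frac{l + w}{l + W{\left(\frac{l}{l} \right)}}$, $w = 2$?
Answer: $\frac{45796}{49} \approx 934.61$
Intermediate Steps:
$v{\left(l \right)} = \frac{2 + l}{-2 + l}$ ($v{\left(l \right)} = \frac{l + 2}{l - 2} = \frac{2 + l}{-2 + l}$)
$\left(-14 - \left(15 + v{\left(9 \right)}\right)\right)^{2} = \left(-14 + \left(\left(\left(-17 - 12\right) + 14\right) - \frac{2 + 9}{-2 + 9}\right)\right)^{2} = \left(-14 + \left(\left(-29 + 14\right) - \frac{1}{7} \cdot 11\right)\right)^{2} = \left(-14 - \left(15 + \frac{1}{7} \cdot 11\right)\right)^{2} = \left(-14 - \frac{116}{7}\right)^{2} = \left(- \frac{214}{7}\right)^{2} = \frac{45796}{49}$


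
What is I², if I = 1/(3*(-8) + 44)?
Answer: 1/400 ≈ 0.0025000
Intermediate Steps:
I = 1/20 (I = 1/(-24 + 44) = 1/20 ≈ 0.050000)
I² = (1/20)² = 1/400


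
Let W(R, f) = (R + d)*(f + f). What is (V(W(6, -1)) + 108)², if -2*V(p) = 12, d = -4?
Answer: 10404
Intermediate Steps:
W(R, f) = 2*f*(-4 + R) (W(R, f) = (R - 4)*(f + f) = (-4 + R)*(2*f) = 2*f*(-4 + R))
V(p) = -6 (V(p) = -½*12 = -6)
(V(W(6, -1)) + 108)² = (-6 + 108)² = 102² = 10404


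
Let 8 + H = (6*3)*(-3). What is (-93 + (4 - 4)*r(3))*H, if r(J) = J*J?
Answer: 5766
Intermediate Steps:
H = -62 (H = -8 + (6*3)*(-3) = -8 + 18*(-3) = -8 - 54 = -62)
r(J) = J**2
(-93 + (4 - 4)*r(3))*H = (-93 + (4 - 4)*3**2)*(-62) = (-93 + 0*9)*(-62) = (-93 + 0)*(-62) = -93*(-62) = 5766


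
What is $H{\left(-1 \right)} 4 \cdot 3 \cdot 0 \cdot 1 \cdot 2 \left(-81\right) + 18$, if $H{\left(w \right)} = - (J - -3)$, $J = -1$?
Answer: $18$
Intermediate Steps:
$H{\left(w \right)} = -2$ ($H{\left(w \right)} = - (-1 - -3) = - (-1 + \left(-1 + 4\right)) = - (-1 + 3) = \left(-1\right) 2 = -2$)
$H{\left(-1 \right)} 4 \cdot 3 \cdot 0 \cdot 1 \cdot 2 \left(-81\right) + 18 = \left(-2\right) 4 \cdot 3 \cdot 0 \cdot 1 \cdot 2 \left(-81\right) + 18 = \left(-8\right) 3 \cdot 0 \cdot 2 \left(-81\right) + 18 = \left(-24\right) 0 \left(-81\right) + 18 = 0 \left(-81\right) + 18 = 0 + 18 = 18$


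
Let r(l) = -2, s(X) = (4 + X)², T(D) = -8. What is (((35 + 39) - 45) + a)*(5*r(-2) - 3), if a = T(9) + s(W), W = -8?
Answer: -481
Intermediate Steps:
a = 8 (a = -8 + (4 - 8)² = -8 + (-4)² = -8 + 16 = 8)
(((35 + 39) - 45) + a)*(5*r(-2) - 3) = (((35 + 39) - 45) + 8)*(5*(-2) - 3) = ((74 - 45) + 8)*(-10 - 3) = (29 + 8)*(-13) = 37*(-13) = -481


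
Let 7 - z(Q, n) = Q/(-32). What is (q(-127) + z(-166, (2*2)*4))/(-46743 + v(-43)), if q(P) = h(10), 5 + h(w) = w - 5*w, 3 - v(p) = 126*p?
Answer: 691/661152 ≈ 0.0010451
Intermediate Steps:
z(Q, n) = 7 + Q/32 (z(Q, n) = 7 - Q/(-32) = 7 - Q*(-1)/32 = 7 - (-1)*Q/32 = 7 + Q/32)
v(p) = 3 - 126*p
h(w) = -5 - 4*w (h(w) = -5 + (w - 5*w) = -5 - 4*w)
q(P) = -45 (q(P) = -5 - 4*10 = -5 - 40 = -45)
(q(-127) + z(-166, (2*2)*4))/(-46743 + v(-43)) = (-45 + (7 + (1/32)*(-166)))/(-46743 + (3 - 126*(-43))) = (-45 + (7 - 83/16))/(-46743 + (3 + 5418)) = (-45 + 29/16)/(-46743 + 5421) = -691/16/(-41322) = -691/16*(-1/41322) = 691/661152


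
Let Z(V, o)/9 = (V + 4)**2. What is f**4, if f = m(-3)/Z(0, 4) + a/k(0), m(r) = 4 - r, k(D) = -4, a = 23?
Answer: 454331269681/429981696 ≈ 1056.6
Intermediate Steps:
Z(V, o) = 9*(4 + V)**2 (Z(V, o) = 9*(V + 4)**2 = 9*(4 + V)**2)
f = -821/144 (f = (4 - 1*(-3))/((9*(4 + 0)**2)) + 23/(-4) = (4 + 3)/((9*4**2)) + 23*(-1/4) = 7/((9*16)) - 23/4 = 7/144 - 23/4 = -821/144 ≈ -5.7014)
f**4 = (-821/144)**4 = 454331269681/429981696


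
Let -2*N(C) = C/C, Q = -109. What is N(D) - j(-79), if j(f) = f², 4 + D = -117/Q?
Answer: -12483/2 ≈ -6241.5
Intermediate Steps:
D = -319/109 (D = -4 - 117/(-109) = -4 - 117*(-1/109) = -4 + 117/109 = -319/109 ≈ -2.9266)
N(C) = -½ (N(C) = -C/(2*C) = -½*1 = -½)
N(D) - j(-79) = -½ - 1*(-79)² = -½ - 1*6241 = -½ - 6241 = -12483/2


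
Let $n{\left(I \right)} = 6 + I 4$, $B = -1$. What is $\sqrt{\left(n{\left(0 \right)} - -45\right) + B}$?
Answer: $5 \sqrt{2} \approx 7.0711$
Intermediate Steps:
$n{\left(I \right)} = 6 + 4 I$
$\sqrt{\left(n{\left(0 \right)} - -45\right) + B} = \sqrt{\left(\left(6 + 4 \cdot 0\right) - -45\right) - 1} = \sqrt{\left(\left(6 + 0\right) + 45\right) - 1} = \sqrt{\left(6 + 45\right) - 1} = \sqrt{51 - 1} = \sqrt{50} = 5 \sqrt{2}$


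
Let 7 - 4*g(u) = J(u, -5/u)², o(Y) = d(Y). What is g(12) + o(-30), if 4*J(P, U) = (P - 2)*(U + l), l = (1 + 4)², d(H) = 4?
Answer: -2162377/2304 ≈ -938.53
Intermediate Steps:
o(Y) = 4
l = 25 (l = 5² = 25)
J(P, U) = (-2 + P)*(25 + U)/4 (J(P, U) = ((P - 2)*(U + 25))/4 = ((-2 + P)*(25 + U))/4 = (-2 + P)*(25 + U)/4)
g(u) = 7/4 - (-55/4 + 5/(2*u) + 25*u/4)²/4 (g(u) = 7/4 - (-25/2 - (-5)/(2*u) + 25*u/4 + u*(-5/u)/4)²/4 = 7/4 - (-25/2 + 5/(2*u) + 25*u/4 - 5/4)²/4 = 7/4 - (-55/4 + 5/(2*u) + 25*u/4)²/4)
g(12) + o(-30) = (1/64)*(-25*(2 + 12*(-11 + 5*12))² + 112*12²)/12² + 4 = (1/64)*(1/144)*(-25*(2 + 12*(-11 + 60))² + 112*144) + 4 = (1/64)*(1/144)*(-25*(2 + 12*49)² + 16128) + 4 = (1/64)*(1/144)*(-25*(2 + 588)² + 16128) + 4 = (1/64)*(1/144)*(-25*590² + 16128) + 4 = (1/64)*(1/144)*(-25*348100 + 16128) + 4 = (1/64)*(1/144)*(-8702500 + 16128) + 4 = (1/64)*(1/144)*(-8686372) + 4 = -2171593/2304 + 4 = -2162377/2304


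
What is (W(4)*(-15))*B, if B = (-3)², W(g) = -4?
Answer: 540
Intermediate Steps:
B = 9
(W(4)*(-15))*B = -4*(-15)*9 = 60*9 = 540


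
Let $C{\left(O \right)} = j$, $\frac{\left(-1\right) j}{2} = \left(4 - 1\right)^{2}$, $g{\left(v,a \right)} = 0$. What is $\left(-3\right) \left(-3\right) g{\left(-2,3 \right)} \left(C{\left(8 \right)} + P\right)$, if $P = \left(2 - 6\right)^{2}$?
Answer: $0$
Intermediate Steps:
$j = -18$ ($j = - 2 \left(4 - 1\right)^{2} = - 2 \cdot 3^{2} = \left(-2\right) 9 = -18$)
$P = 16$ ($P = \left(-4\right)^{2} = 16$)
$C{\left(O \right)} = -18$
$\left(-3\right) \left(-3\right) g{\left(-2,3 \right)} \left(C{\left(8 \right)} + P\right) = \left(-3\right) \left(-3\right) 0 \left(-18 + 16\right) = 9 \cdot 0 \left(-2\right) = 0 \left(-2\right) = 0$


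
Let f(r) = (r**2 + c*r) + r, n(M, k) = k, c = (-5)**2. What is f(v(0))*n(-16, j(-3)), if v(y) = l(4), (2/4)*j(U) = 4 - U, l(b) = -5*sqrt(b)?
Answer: -2240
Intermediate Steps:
c = 25
j(U) = 8 - 2*U (j(U) = 2*(4 - U) = 8 - 2*U)
v(y) = -10 (v(y) = -5*sqrt(4) = -5*2 = -10)
f(r) = r**2 + 26*r (f(r) = (r**2 + 25*r) + r = r**2 + 26*r)
f(v(0))*n(-16, j(-3)) = (-10*(26 - 10))*(8 - 2*(-3)) = (-10*16)*(8 + 6) = -160*14 = -2240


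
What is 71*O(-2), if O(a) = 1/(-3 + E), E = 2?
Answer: -71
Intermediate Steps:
O(a) = -1 (O(a) = 1/(-3 + 2) = 1/(-1) = -1)
71*O(-2) = 71*(-1) = -71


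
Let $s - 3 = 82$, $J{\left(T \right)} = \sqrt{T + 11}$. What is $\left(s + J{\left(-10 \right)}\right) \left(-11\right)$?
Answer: $-946$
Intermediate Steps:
$J{\left(T \right)} = \sqrt{11 + T}$
$s = 85$ ($s = 3 + 82 = 85$)
$\left(s + J{\left(-10 \right)}\right) \left(-11\right) = \left(85 + \sqrt{11 - 10}\right) \left(-11\right) = \left(85 + \sqrt{1}\right) \left(-11\right) = \left(85 + 1\right) \left(-11\right) = 86 \left(-11\right) = -946$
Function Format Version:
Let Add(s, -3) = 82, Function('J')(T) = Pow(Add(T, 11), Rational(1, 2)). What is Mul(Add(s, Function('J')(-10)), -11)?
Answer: -946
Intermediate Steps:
Function('J')(T) = Pow(Add(11, T), Rational(1, 2))
s = 85 (s = Add(3, 82) = 85)
Mul(Add(s, Function('J')(-10)), -11) = Mul(Add(85, Pow(Add(11, -10), Rational(1, 2))), -11) = Mul(Add(85, Pow(1, Rational(1, 2))), -11) = Mul(Add(85, 1), -11) = Mul(86, -11) = -946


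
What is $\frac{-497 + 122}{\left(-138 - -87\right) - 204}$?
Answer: $\frac{25}{17} \approx 1.4706$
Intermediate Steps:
$\frac{-497 + 122}{\left(-138 - -87\right) - 204} = - \frac{375}{\left(-138 + 87\right) - 204} = - \frac{375}{-51 - 204} = - \frac{375}{-255} = \left(-375\right) \left(- \frac{1}{255}\right) = \frac{25}{17}$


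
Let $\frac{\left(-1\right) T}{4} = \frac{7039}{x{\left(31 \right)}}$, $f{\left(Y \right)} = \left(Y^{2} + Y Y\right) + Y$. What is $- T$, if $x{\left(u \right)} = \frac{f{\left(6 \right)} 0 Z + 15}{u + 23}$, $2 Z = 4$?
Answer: $\frac{506808}{5} \approx 1.0136 \cdot 10^{5}$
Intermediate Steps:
$Z = 2$ ($Z = \frac{1}{2} \cdot 4 = 2$)
$f{\left(Y \right)} = Y + 2 Y^{2}$ ($f{\left(Y \right)} = \left(Y^{2} + Y^{2}\right) + Y = 2 Y^{2} + Y = Y + 2 Y^{2}$)
$x{\left(u \right)} = \frac{15}{23 + u}$ ($x{\left(u \right)} = \frac{6 \left(1 + 2 \cdot 6\right) 0 \cdot 2 + 15}{u + 23} = \frac{6 \left(1 + 12\right) 0 \cdot 2 + 15}{23 + u} = \frac{6 \cdot 13 \cdot 0 \cdot 2 + 15}{23 + u} = \frac{78 \cdot 0 \cdot 2 + 15}{23 + u} = \frac{0 \cdot 2 + 15}{23 + u} = \frac{0 + 15}{23 + u} = \frac{15}{23 + u}$)
$T = - \frac{506808}{5}$ ($T = - 4 \frac{7039}{15 \frac{1}{23 + 31}} = - 4 \frac{7039}{15 \cdot \frac{1}{54}} = - 4 \frac{7039}{\frac{5}{18}} = - 4 \cdot 7039 \cdot \frac{18}{5} = \left(-4\right) \frac{126702}{5} = - \frac{506808}{5} \approx -1.0136 \cdot 10^{5}$)
$- T = \left(-1\right) \left(- \frac{506808}{5}\right) = \frac{506808}{5}$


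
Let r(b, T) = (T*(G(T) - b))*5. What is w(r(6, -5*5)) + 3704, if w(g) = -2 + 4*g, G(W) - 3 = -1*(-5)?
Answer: 2702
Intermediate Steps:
G(W) = 8 (G(W) = 3 - 1*(-5) = 3 + 5 = 8)
r(b, T) = 5*T*(8 - b) (r(b, T) = (T*(8 - b))*5 = 5*T*(8 - b))
w(r(6, -5*5)) + 3704 = (-2 + 4*(5*(-5*5)*(8 - 1*6))) + 3704 = (-2 + 4*(5*(-25)*(8 - 6))) + 3704 = (-2 + 4*(5*(-25)*2)) + 3704 = (-2 + 4*(-250)) + 3704 = (-2 - 1000) + 3704 = -1002 + 3704 = 2702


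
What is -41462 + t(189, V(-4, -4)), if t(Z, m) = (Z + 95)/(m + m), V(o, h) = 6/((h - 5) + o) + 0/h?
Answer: -125309/3 ≈ -41770.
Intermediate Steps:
V(o, h) = 6/(-5 + h + o) (V(o, h) = 6/((-5 + h) + o) + 0 = 6/(-5 + h + o) + 0 = 6/(-5 + h + o))
t(Z, m) = (95 + Z)/(2*m) (t(Z, m) = (95 + Z)/((2*m)) = (95 + Z)*(1/(2*m)) = (95 + Z)/(2*m))
-41462 + t(189, V(-4, -4)) = -41462 + (95 + 189)/(2*((6/(-5 - 4 - 4)))) = -41462 + (½)*284/(6/(-13)) = -41462 + (½)*284/(6*(-1/13)) = -41462 + (½)*284/(-6/13) = -41462 + (½)*(-13/6)*284 = -41462 - 923/3 = -125309/3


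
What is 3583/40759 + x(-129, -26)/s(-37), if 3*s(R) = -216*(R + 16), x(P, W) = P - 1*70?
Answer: -2693545/61627608 ≈ -0.043707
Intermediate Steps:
x(P, W) = -70 + P (x(P, W) = P - 70 = -70 + P)
s(R) = -1152 - 72*R (s(R) = (-216*(R + 16))/3 = (-216*(16 + R))/3 = (-3456 - 216*R)/3 = -1152 - 72*R)
3583/40759 + x(-129, -26)/s(-37) = 3583/40759 + (-70 - 129)/(-1152 - 72*(-37)) = 3583*(1/40759) - 199/(-1152 + 2664) = 3583/40759 - 199/1512 = -2693545/61627608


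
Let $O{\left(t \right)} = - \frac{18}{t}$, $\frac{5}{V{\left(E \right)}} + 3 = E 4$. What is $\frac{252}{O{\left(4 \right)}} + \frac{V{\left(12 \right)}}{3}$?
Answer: $- \frac{1511}{27} \approx -55.963$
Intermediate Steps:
$V{\left(E \right)} = \frac{5}{-3 + 4 E}$ ($V{\left(E \right)} = \frac{5}{-3 + E 4} = \frac{5}{-3 + 4 E}$)
$\frac{252}{O{\left(4 \right)}} + \frac{V{\left(12 \right)}}{3} = \frac{252}{\left(-18\right) \frac{1}{4}} + \frac{5 \frac{1}{-3 + 4 \cdot 12}}{3} = \frac{252}{\left(-18\right) \frac{1}{4}} + \frac{5}{-3 + 48} \cdot \frac{1}{3} = \frac{252}{- \frac{9}{2}} + \frac{5}{45} \cdot \frac{1}{3} = 252 \left(- \frac{2}{9}\right) + 5 \cdot \frac{1}{45} \cdot \frac{1}{3} = -56 + \frac{1}{9} \cdot \frac{1}{3} = -56 + \frac{1}{27} = - \frac{1511}{27}$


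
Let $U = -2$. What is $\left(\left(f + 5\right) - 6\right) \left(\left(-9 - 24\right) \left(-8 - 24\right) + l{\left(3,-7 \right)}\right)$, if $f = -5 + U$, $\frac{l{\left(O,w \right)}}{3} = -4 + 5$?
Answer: $-8472$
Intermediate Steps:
$l{\left(O,w \right)} = 3$ ($l{\left(O,w \right)} = 3 \left(-4 + 5\right) = 3 \cdot 1 = 3$)
$f = -7$ ($f = -5 - 2 = -7$)
$\left(\left(f + 5\right) - 6\right) \left(\left(-9 - 24\right) \left(-8 - 24\right) + l{\left(3,-7 \right)}\right) = \left(\left(-7 + 5\right) - 6\right) \left(\left(-9 - 24\right) \left(-8 - 24\right) + 3\right) = \left(-2 - 6\right) \left(\left(-33\right) \left(-32\right) + 3\right) = - 8 \left(1056 + 3\right) = \left(-8\right) 1059 = -8472$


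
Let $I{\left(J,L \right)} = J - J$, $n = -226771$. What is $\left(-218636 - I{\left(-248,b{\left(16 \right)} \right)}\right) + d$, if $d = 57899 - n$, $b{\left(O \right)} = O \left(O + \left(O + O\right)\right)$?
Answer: $66034$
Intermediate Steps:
$b{\left(O \right)} = 3 O^{2}$ ($b{\left(O \right)} = O \left(O + 2 O\right) = O 3 O = 3 O^{2}$)
$I{\left(J,L \right)} = 0$
$d = 284670$ ($d = 57899 - -226771 = 57899 + 226771 = 284670$)
$\left(-218636 - I{\left(-248,b{\left(16 \right)} \right)}\right) + d = \left(-218636 - 0\right) + 284670 = \left(-218636 + 0\right) + 284670 = -218636 + 284670 = 66034$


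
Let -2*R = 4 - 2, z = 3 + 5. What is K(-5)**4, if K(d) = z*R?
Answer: 4096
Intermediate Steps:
z = 8
R = -1 (R = -(4 - 2)/2 = -1/2*2 = -1)
K(d) = -8 (K(d) = 8*(-1) = -8)
K(-5)**4 = (-8)**4 = 4096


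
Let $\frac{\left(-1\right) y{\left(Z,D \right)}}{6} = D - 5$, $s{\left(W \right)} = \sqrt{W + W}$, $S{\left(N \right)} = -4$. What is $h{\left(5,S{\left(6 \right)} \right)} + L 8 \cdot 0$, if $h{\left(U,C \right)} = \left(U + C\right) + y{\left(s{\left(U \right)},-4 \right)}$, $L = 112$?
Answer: $55$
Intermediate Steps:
$s{\left(W \right)} = \sqrt{2} \sqrt{W}$ ($s{\left(W \right)} = \sqrt{2 W} = \sqrt{2} \sqrt{W}$)
$y{\left(Z,D \right)} = 30 - 6 D$ ($y{\left(Z,D \right)} = - 6 \left(D - 5\right) = - 6 \left(-5 + D\right) = 30 - 6 D$)
$h{\left(U,C \right)} = 54 + C + U$ ($h{\left(U,C \right)} = \left(U + C\right) + \left(30 - -24\right) = \left(C + U\right) + \left(30 + 24\right) = \left(C + U\right) + 54 = 54 + C + U$)
$h{\left(5,S{\left(6 \right)} \right)} + L 8 \cdot 0 = \left(54 - 4 + 5\right) + 112 \cdot 8 \cdot 0 = 55 + 112 \cdot 0 = 55 + 0 = 55$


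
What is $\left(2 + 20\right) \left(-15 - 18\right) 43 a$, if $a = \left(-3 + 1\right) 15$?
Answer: $936540$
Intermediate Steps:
$a = -30$ ($a = \left(-2\right) 15 = -30$)
$\left(2 + 20\right) \left(-15 - 18\right) 43 a = \left(2 + 20\right) \left(-15 - 18\right) 43 \left(-30\right) = 22 \left(-33\right) 43 \left(-30\right) = \left(-726\right) 43 \left(-30\right) = \left(-31218\right) \left(-30\right) = 936540$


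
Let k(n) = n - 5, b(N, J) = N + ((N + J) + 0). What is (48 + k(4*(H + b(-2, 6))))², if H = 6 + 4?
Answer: 8281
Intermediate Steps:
H = 10
b(N, J) = J + 2*N (b(N, J) = N + ((J + N) + 0) = N + (J + N) = J + 2*N)
k(n) = -5 + n
(48 + k(4*(H + b(-2, 6))))² = (48 + (-5 + 4*(10 + (6 + 2*(-2)))))² = (48 + (-5 + 4*(10 + (6 - 4))))² = (48 + (-5 + 4*(10 + 2)))² = (48 + (-5 + 4*12))² = (48 + (-5 + 48))² = (48 + 43)² = 91² = 8281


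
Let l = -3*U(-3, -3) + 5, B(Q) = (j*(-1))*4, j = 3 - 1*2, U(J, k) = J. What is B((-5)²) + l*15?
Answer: 206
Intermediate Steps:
j = 1 (j = 3 - 2 = 1)
B(Q) = -4 (B(Q) = (1*(-1))*4 = -1*4 = -4)
l = 14 (l = -3*(-3) + 5 = 9 + 5 = 14)
B((-5)²) + l*15 = -4 + 14*15 = -4 + 210 = 206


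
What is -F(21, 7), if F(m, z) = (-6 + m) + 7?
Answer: -22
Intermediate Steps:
F(m, z) = 1 + m
-F(21, 7) = -(1 + 21) = -1*22 = -22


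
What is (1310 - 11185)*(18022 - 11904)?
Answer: -60415250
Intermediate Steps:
(1310 - 11185)*(18022 - 11904) = -9875*6118 = -60415250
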